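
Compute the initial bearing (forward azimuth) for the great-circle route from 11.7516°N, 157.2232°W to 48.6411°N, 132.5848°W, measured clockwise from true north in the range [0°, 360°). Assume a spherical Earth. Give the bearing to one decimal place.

Δλ = -132.5848 − -157.2232 = 24.6384°.
θ = atan2( sin Δλ · cos φ₂ , cos φ₁ · sin φ₂ − sin φ₁ · cos φ₂ · cos Δλ )
  = atan2(0.27547, 0.61253) = 24.215° → normalised to [0°, 360°): 24.215°.

24.2°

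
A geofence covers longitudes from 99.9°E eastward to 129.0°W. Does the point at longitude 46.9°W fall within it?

Band width going east from +99.9° to -129.0°: ((-129.0 − 99.9) mod 360) = 131.1°.
Offset of -46.9° east of the west edge: ((-46.9 − 99.9) mod 360) = 213.2°.
213.2° > 131.1° ⇒ outside.

No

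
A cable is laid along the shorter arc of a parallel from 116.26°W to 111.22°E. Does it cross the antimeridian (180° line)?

Yes

Naïve |111.22 − -116.26| = 227.48° > 180°, so the shorter arc goes the other way round — across 180°.
Signed shortest Δλ = ((111.22 − -116.26 + 180) mod 360) − 180 = -132.52°.
Going west by 132.52° from -116.26° passes through 180° before reaching +111.22°.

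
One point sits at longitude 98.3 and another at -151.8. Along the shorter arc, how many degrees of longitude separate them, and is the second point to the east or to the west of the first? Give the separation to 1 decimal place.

109.9° east

Raw difference: -151.8 − 98.3 = -250.1°.
Normalise into (−180°, 180°]: -250.1° + 360° = 109.9°.
Positive ⇒ the second point lies to the east; separation 109.9°.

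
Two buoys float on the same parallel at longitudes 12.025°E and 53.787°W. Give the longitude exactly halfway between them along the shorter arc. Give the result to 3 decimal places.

20.881°W

Signed shortest Δλ from +12.025° to -53.787° is -65.812°.
Midpoint longitude = +12.025° + (-65.812°)/2 = +12.025° − 32.906° = -20.881°.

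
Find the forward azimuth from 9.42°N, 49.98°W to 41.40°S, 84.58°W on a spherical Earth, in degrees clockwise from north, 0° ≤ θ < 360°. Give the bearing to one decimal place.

Δλ = -84.58 − -49.98 = -34.60°.
θ = atan2( sin Δλ · cos φ₂ , cos φ₁ · sin φ₂ − sin φ₁ · cos φ₂ · cos Δλ )
  = atan2(-0.42595, -0.75345) = -150.519° → normalised to [0°, 360°): 209.481°.

209.5°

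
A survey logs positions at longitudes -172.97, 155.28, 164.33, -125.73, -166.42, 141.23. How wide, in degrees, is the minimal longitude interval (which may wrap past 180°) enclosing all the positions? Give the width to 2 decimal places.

Sort the longitudes: -172.97°, -166.42°, -125.73°, +141.23°, +155.28°, +164.33°.
Eastward gaps between consecutive values (wrapping around): 6.55°, 40.69°, 266.96°, 14.05°, 9.05°, 22.70°.
Largest gap = 266.96° ⇒ minimal covering band is its complement: 360° − 266.96° = 93.04°.
Band runs from +141.23° eastward to -125.73°, crossing the antimeridian.

93.04°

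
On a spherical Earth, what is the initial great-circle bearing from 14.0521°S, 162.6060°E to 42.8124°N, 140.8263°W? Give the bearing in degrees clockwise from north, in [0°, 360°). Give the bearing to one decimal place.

38.9°

Δλ = -140.8263 − 162.6060 = -303.4323°; wrapped into (−180°, 180°]: 56.5677°.
θ = atan2( sin Δλ · cos φ₂ , cos φ₁ · sin φ₂ − sin φ₁ · cos φ₂ · cos Δλ )
  = atan2(0.61220, 0.75740) = 38.949° → normalised to [0°, 360°): 38.949°.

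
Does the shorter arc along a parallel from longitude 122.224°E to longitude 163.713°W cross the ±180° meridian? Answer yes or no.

Naïve |-163.713 − 122.224| = 285.937° > 180°, so the shorter arc goes the other way round — across 180°.
Signed shortest Δλ = ((-163.713 − 122.224 + 180) mod 360) − 180 = 74.063°.
Going east by 74.063° from +122.224° passes through 180° before reaching -163.713°.

Yes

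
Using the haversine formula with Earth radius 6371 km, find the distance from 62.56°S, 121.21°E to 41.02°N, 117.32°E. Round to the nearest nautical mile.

Δλ = 117.32 − 121.21 = -3.89°.
Δφ = 41.02 − -62.56 = 103.58°.
a = sin²(Δφ/2) + cos φ₁ · cos φ₂ · sin²(Δλ/2) = 0.617802.
c = 2·atan2(√a, √(1−a)) = 1.80864 rad → d = 6371·c ≈ 11522.82 km ≈ 6221.83 nmi.

6222 nmi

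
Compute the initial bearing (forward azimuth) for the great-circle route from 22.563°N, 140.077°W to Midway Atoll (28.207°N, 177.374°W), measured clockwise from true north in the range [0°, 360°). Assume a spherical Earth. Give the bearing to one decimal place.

Δλ = -177.374 − -140.077 = -37.297°.
θ = atan2( sin Δλ · cos φ₂ , cos φ₁ · sin φ₂ − sin φ₁ · cos φ₂ · cos Δλ )
  = atan2(-0.53399, 0.16749) = -72.585° → normalised to [0°, 360°): 287.415°.

287.4°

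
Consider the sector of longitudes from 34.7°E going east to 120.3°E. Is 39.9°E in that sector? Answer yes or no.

Band width going east from +34.7° to +120.3°: ((120.3 − 34.7) mod 360) = 85.6°.
Offset of +39.9° east of the west edge: ((39.9 − 34.7) mod 360) = 5.2°.
5.2° ≤ 85.6° ⇒ inside.

Yes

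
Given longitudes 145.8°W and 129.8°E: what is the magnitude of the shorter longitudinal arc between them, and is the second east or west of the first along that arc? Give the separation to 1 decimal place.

Raw difference: 129.8 − -145.8 = 275.6°.
Normalise into (−180°, 180°]: 275.6° − 360° = -84.4°.
Negative ⇒ the second point lies to the west; separation 84.4°.

84.4° west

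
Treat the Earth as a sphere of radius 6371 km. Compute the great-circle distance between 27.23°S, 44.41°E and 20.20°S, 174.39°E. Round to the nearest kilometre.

12478 km

Δλ = 174.39 − 44.41 = 129.98°.
Δφ = -20.20 − -27.23 = 7.03°.
a = sin²(Δφ/2) + cos φ₁ · cos φ₂ · sin²(Δλ/2) = 0.689089.
c = 2·atan2(√a, √(1−a)) = 1.95862 rad → d = 6371·c ≈ 12478.39 km.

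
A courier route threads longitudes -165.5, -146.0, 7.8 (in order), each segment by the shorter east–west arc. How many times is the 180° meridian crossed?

0

Leg 1: -165.5° → -146.0°, shortest Δλ = 19.5° (east) — does not cross 180°.
Leg 2: -146.0° → +7.8°, shortest Δλ = 153.8° (east) — does not cross 180°.
Total crossings: 0.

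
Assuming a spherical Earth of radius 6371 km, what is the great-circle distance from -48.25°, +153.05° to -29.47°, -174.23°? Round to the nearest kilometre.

Δλ = -174.23 − 153.05 = -327.28°; wrapped into (−180°, 180°]: 32.72°.
Δφ = -29.47 − -48.25 = 18.78°.
a = sin²(Δφ/2) + cos φ₁ · cos φ₂ · sin²(Δλ/2) = 0.072614.
c = 2·atan2(√a, √(1−a)) = 0.54568 rad → d = 6371·c ≈ 3476.56 km.

3477 km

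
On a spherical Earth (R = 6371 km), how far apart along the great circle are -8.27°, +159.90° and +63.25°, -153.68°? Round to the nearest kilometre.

8863 km

Δλ = -153.68 − 159.90 = -313.58°; wrapped into (−180°, 180°]: 46.42°.
Δφ = 63.25 − -8.27 = 71.52°.
a = sin²(Δφ/2) + cos φ₁ · cos φ₂ · sin²(Δλ/2) = 0.410694.
c = 2·atan2(√a, √(1−a)) = 1.39122 rad → d = 6371·c ≈ 8863.47 km.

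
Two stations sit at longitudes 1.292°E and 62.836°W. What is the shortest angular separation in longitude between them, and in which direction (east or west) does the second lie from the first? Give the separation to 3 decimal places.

64.128° west

Raw difference: -62.836 − 1.292 = -64.128°.
Normalise into (−180°, 180°]: -64.128° stays -64.128°.
Negative ⇒ the second point lies to the west; separation 64.128°.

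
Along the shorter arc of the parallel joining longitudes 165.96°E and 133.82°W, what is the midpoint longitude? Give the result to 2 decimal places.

Signed shortest Δλ from +165.96° to -133.82° is +60.22°.
Midpoint longitude = +165.96° + (+60.22°)/2 = +165.96° + 30.11° = +196.07°.
Normalise into (−180°, 180°]: -163.93°.
(The naïve average (+165.96 + -133.82)/2 = 16.07° is on the wrong side of the globe.)

163.93°W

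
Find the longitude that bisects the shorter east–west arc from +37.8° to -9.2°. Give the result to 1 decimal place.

Signed shortest Δλ from +37.8° to -9.2° is -47.0°.
Midpoint longitude = +37.8° + (-47.0°)/2 = +37.8° − 23.5° = +14.3°.

+14.3°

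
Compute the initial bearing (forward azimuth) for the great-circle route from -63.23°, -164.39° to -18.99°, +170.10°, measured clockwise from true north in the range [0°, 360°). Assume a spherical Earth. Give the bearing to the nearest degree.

Δλ = 170.10 − -164.39 = 334.49°; wrapped into (−180°, 180°]: -25.51°.
θ = atan2( sin Δλ · cos φ₂ , cos φ₁ · sin φ₂ − sin φ₁ · cos φ₂ · cos Δλ )
  = atan2(-0.40723, 0.61536) = -33.496° → normalised to [0°, 360°): 326.504°.

327°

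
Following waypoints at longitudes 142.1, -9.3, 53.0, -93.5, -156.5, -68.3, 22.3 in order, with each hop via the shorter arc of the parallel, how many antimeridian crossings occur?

0

Leg 1: +142.1° → -9.3°, shortest Δλ = -151.4° (west) — does not cross 180°.
Leg 2: -9.3° → +53.0°, shortest Δλ = 62.3° (east) — does not cross 180°.
Leg 3: +53.0° → -93.5°, shortest Δλ = -146.5° (west) — does not cross 180°.
Leg 4: -93.5° → -156.5°, shortest Δλ = -63.0° (west) — does not cross 180°.
Leg 5: -156.5° → -68.3°, shortest Δλ = 88.2° (east) — does not cross 180°.
Leg 6: -68.3° → +22.3°, shortest Δλ = 90.6° (east) — does not cross 180°.
Total crossings: 0.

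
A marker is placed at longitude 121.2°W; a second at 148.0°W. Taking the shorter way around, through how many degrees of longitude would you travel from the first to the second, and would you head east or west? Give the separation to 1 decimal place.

26.8° west

Raw difference: -148.0 − -121.2 = -26.8°.
Normalise into (−180°, 180°]: -26.8° stays -26.8°.
Negative ⇒ the second point lies to the west; separation 26.8°.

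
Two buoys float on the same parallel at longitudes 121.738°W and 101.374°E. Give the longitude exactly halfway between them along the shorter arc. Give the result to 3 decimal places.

Signed shortest Δλ from -121.738° to +101.374° is -136.888°.
Midpoint longitude = -121.738° + (-136.888°)/2 = -121.738° − 68.444° = -190.182°.
Normalise into (−180°, 180°]: +169.818°.
(The naïve average (-121.738 + +101.374)/2 = -10.182° is on the wrong side of the globe.)

169.818°E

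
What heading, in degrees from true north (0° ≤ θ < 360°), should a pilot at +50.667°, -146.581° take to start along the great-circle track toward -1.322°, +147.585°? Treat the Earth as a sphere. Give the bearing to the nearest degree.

Δλ = 147.585 − -146.581 = 294.166°; wrapped into (−180°, 180°]: -65.834°.
θ = atan2( sin Δλ · cos φ₂ , cos φ₁ · sin φ₂ − sin φ₁ · cos φ₂ · cos Δλ )
  = atan2(-0.91212, -0.33119) = -109.956° → normalised to [0°, 360°): 250.044°.

250°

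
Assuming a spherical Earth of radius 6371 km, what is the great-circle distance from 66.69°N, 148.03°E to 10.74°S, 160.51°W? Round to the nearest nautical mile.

5159 nmi

Δλ = -160.51 − 148.03 = -308.54°; wrapped into (−180°, 180°]: 51.46°.
Δφ = -10.74 − 66.69 = -77.43°.
a = sin²(Δφ/2) + cos φ₁ · cos φ₂ · sin²(Δλ/2) = 0.464456.
c = 2·atan2(√a, √(1−a)) = 1.49965 rad → d = 6371·c ≈ 9554.26 km ≈ 5158.89 nmi.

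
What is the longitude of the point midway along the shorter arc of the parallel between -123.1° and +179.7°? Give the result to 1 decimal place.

Signed shortest Δλ from -123.1° to +179.7° is -57.2°.
Midpoint longitude = -123.1° + (-57.2°)/2 = -123.1° − 28.6° = -151.7°.
(The naïve average (-123.1 + +179.7)/2 = 28.3° is on the wrong side of the globe.)

-151.7°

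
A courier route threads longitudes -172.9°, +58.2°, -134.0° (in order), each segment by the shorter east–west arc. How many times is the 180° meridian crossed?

Leg 1: -172.9° → +58.2°, shortest Δλ = -128.9° (west) — crosses 180°.
Leg 2: +58.2° → -134.0°, shortest Δλ = 167.8° (east) — crosses 180°.
Total crossings: 2.

2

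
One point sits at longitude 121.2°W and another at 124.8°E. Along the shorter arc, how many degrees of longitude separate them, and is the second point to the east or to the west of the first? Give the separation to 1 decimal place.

Raw difference: 124.8 − -121.2 = 246.0°.
Normalise into (−180°, 180°]: 246.0° − 360° = -114.0°.
Negative ⇒ the second point lies to the west; separation 114.0°.

114.0° west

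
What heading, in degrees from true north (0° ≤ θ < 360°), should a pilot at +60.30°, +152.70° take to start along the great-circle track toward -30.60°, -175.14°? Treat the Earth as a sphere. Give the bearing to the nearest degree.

Δλ = -175.14 − 152.70 = -327.84°; wrapped into (−180°, 180°]: 32.16°.
θ = atan2( sin Δλ · cos φ₂ , cos φ₁ · sin φ₂ − sin φ₁ · cos φ₂ · cos Δλ )
  = atan2(0.45816, -0.88516) = 152.634° → normalised to [0°, 360°): 152.634°.

153°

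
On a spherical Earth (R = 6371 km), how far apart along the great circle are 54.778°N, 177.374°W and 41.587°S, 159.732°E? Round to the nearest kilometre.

10934 km

Δλ = 159.732 − -177.374 = 337.106°; wrapped into (−180°, 180°]: -22.894°.
Δφ = -41.587 − 54.778 = -96.365°.
a = sin²(Δφ/2) + cos φ₁ · cos φ₂ · sin²(Δλ/2) = 0.572422.
c = 2·atan2(√a, √(1−a)) = 1.71615 rad → d = 6371·c ≈ 10933.60 km.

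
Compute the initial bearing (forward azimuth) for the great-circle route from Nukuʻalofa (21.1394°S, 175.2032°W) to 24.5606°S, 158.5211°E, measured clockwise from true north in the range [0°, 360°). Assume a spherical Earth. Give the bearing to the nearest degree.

257°

Δλ = 158.5211 − -175.2032 = 333.7243°; wrapped into (−180°, 180°]: -26.2757°.
θ = atan2( sin Δλ · cos φ₂ , cos φ₁ · sin φ₂ − sin φ₁ · cos φ₂ · cos Δλ )
  = atan2(-0.40264, -0.09357) = -103.083° → normalised to [0°, 360°): 256.917°.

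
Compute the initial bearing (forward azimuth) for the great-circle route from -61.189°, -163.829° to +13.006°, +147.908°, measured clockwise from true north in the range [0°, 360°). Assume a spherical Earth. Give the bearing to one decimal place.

Δλ = 147.908 − -163.829 = 311.737°; wrapped into (−180°, 180°]: -48.263°.
θ = atan2( sin Δλ · cos φ₂ , cos φ₁ · sin φ₂ − sin φ₁ · cos φ₂ · cos Δλ )
  = atan2(-0.72707, 0.67680) = -47.051° → normalised to [0°, 360°): 312.949°.

312.9°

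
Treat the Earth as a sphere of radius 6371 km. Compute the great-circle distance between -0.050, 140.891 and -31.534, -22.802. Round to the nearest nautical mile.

8696 nmi

Δλ = -22.802 − 140.891 = -163.693°.
Δφ = -31.534 − -0.050 = -31.484°.
a = sin²(Δφ/2) + cos φ₁ · cos φ₂ · sin²(Δλ/2) = 0.908792.
c = 2·atan2(√a, √(1−a)) = 2.52800 rad → d = 6371·c ≈ 16105.89 km ≈ 8696.49 nmi.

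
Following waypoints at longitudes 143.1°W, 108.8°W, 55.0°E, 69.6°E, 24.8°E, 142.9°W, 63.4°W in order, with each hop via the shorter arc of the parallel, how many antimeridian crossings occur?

Leg 1: -143.1° → -108.8°, shortest Δλ = 34.3° (east) — does not cross 180°.
Leg 2: -108.8° → +55.0°, shortest Δλ = 163.8° (east) — does not cross 180°.
Leg 3: +55.0° → +69.6°, shortest Δλ = 14.6° (east) — does not cross 180°.
Leg 4: +69.6° → +24.8°, shortest Δλ = -44.8° (west) — does not cross 180°.
Leg 5: +24.8° → -142.9°, shortest Δλ = -167.7° (west) — does not cross 180°.
Leg 6: -142.9° → -63.4°, shortest Δλ = 79.5° (east) — does not cross 180°.
Total crossings: 0.

0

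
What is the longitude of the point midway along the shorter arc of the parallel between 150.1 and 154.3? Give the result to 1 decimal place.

Signed shortest Δλ from +150.1° to +154.3° is +4.2°.
Midpoint longitude = +150.1° + (+4.2°)/2 = +150.1° + 2.1° = +152.2°.

+152.2°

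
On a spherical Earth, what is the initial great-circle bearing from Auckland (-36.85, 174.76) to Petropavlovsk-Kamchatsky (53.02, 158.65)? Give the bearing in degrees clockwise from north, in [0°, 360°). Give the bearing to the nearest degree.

Δλ = 158.65 − 174.76 = -16.11°.
θ = atan2( sin Δλ · cos φ₂ , cos φ₁ · sin φ₂ − sin φ₁ · cos φ₂ · cos Δλ )
  = atan2(-0.16692, 0.98583) = -9.610° → normalised to [0°, 360°): 350.390°.

350°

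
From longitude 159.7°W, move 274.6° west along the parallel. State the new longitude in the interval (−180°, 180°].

Start at -159.7°; shift −274.6° → -434.3°.
-434.3° lies outside (−180°, 180°]; add 360° → -74.3°.

74.3°W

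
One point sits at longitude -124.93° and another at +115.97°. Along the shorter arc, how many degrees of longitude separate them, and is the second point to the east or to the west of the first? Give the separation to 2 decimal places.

119.10° west

Raw difference: 115.97 − -124.93 = 240.9°.
Normalise into (−180°, 180°]: 240.9° − 360° = -119.1°.
Negative ⇒ the second point lies to the west; separation 119.10°.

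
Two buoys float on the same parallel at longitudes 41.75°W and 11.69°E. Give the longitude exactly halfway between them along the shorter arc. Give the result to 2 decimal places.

Signed shortest Δλ from -41.75° to +11.69° is +53.44°.
Midpoint longitude = -41.75° + (+53.44°)/2 = -41.75° + 26.72° = -15.03°.

15.03°W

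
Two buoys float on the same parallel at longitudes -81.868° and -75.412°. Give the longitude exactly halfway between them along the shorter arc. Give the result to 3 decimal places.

Signed shortest Δλ from -81.868° to -75.412° is +6.456°.
Midpoint longitude = -81.868° + (+6.456°)/2 = -81.868° + 3.228° = -78.640°.

-78.640°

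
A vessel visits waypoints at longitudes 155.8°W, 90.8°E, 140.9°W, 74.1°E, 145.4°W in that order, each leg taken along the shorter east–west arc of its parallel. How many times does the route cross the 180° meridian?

Leg 1: -155.8° → +90.8°, shortest Δλ = -113.4° (west) — crosses 180°.
Leg 2: +90.8° → -140.9°, shortest Δλ = 128.3° (east) — crosses 180°.
Leg 3: -140.9° → +74.1°, shortest Δλ = -145.0° (west) — crosses 180°.
Leg 4: +74.1° → -145.4°, shortest Δλ = 140.5° (east) — crosses 180°.
Total crossings: 4.

4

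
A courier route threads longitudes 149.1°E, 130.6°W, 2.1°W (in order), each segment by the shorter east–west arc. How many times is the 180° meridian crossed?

Leg 1: +149.1° → -130.6°, shortest Δλ = 80.3° (east) — crosses 180°.
Leg 2: -130.6° → -2.1°, shortest Δλ = 128.5° (east) — does not cross 180°.
Total crossings: 1.

1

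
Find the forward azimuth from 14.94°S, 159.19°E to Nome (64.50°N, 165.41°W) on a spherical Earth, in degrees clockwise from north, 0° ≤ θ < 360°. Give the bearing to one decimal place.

Δλ = -165.41 − 159.19 = -324.60°; wrapped into (−180°, 180°]: 35.40°.
θ = atan2( sin Δλ · cos φ₂ , cos φ₁ · sin φ₂ − sin φ₁ · cos φ₂ · cos Δλ )
  = atan2(0.24939, 0.96254) = 14.525° → normalised to [0°, 360°): 14.525°.

14.5°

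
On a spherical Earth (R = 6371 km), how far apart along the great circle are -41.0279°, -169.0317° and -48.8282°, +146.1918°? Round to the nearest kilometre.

3575 km

Δλ = 146.1918 − -169.0317 = 315.2235°; wrapped into (−180°, 180°]: -44.7765°.
Δφ = -48.8282 − -41.0279 = -7.8003°.
a = sin²(Δφ/2) + cos φ₁ · cos φ₂ · sin²(Δλ/2) = 0.076673.
c = 2·atan2(√a, √(1−a)) = 0.56113 rad → d = 6371·c ≈ 3574.95 km.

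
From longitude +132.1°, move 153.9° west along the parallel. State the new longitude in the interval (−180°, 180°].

Start at +132.1°; shift −153.9° → -21.8°.
-21.8° already lies in (−180°, 180°].

-21.8°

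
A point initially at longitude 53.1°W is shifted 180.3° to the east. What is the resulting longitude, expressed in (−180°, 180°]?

Start at -53.1°; shift +180.3° → +127.2°.
+127.2° already lies in (−180°, 180°].

127.2°E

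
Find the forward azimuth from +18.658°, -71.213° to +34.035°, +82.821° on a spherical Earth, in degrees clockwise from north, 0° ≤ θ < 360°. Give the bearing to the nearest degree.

Δλ = 82.821 − -71.213 = 154.034°.
θ = atan2( sin Δλ · cos φ₂ , cos φ₁ · sin φ₂ − sin φ₁ · cos φ₂ · cos Δλ )
  = atan2(0.36283, 0.76864) = 25.270° → normalised to [0°, 360°): 25.270°.

25°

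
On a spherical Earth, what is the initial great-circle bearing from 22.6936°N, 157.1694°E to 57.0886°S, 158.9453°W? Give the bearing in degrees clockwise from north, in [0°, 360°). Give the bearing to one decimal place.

157.9°

Δλ = -158.9453 − 157.1694 = -316.1147°; wrapped into (−180°, 180°]: 43.8853°.
θ = atan2( sin Δλ · cos φ₂ , cos φ₁ · sin φ₂ − sin φ₁ · cos φ₂ · cos Δλ )
  = atan2(0.37665, -0.92560) = 157.857° → normalised to [0°, 360°): 157.857°.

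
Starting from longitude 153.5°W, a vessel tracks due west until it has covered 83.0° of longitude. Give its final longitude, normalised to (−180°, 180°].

Start at -153.5°; shift −83.0° → -236.5°.
-236.5° lies outside (−180°, 180°]; add 360° → +123.5°.

123.5°E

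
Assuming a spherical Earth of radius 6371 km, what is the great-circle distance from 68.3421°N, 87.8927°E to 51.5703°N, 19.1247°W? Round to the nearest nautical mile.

Δλ = -19.1247 − 87.8927 = -107.0174°.
Δφ = 51.5703 − 68.3421 = -16.7718°.
a = sin²(Δφ/2) + cos φ₁ · cos φ₂ · sin²(Δλ/2) = 0.169533.
c = 2·atan2(√a, √(1−a)) = 0.84873 rad → d = 6371·c ≈ 5407.28 km ≈ 2919.70 nmi.

2920 nmi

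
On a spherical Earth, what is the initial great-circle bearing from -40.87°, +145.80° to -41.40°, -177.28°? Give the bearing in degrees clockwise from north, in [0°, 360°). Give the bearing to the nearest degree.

Δλ = -177.28 − 145.80 = -323.08°; wrapped into (−180°, 180°]: 36.92°.
θ = atan2( sin Δλ · cos φ₂ , cos φ₁ · sin φ₂ − sin φ₁ · cos φ₂ · cos Δλ )
  = atan2(0.45059, -0.10767) = 103.439° → normalised to [0°, 360°): 103.439°.

103°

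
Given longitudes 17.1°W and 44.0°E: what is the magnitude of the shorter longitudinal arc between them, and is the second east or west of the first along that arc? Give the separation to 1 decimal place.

Raw difference: 44.0 − -17.1 = 61.1°.
Normalise into (−180°, 180°]: 61.1° stays 61.1°.
Positive ⇒ the second point lies to the east; separation 61.1°.

61.1° east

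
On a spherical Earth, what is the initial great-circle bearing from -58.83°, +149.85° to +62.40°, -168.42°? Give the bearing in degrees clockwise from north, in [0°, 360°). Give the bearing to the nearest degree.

22°

Δλ = -168.42 − 149.85 = -318.27°; wrapped into (−180°, 180°]: 41.73°.
θ = atan2( sin Δλ · cos φ₂ , cos φ₁ · sin φ₂ − sin φ₁ · cos φ₂ · cos Δλ )
  = atan2(0.30838, 0.75452) = 22.230° → normalised to [0°, 360°): 22.230°.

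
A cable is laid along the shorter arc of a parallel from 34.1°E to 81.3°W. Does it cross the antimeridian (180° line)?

No

Signed shortest Δλ = ((-81.3 − 34.1 + 180) mod 360) − 180 = -115.4°.
Going west by 115.4° from +34.1° reaches -81.3° without touching 180°.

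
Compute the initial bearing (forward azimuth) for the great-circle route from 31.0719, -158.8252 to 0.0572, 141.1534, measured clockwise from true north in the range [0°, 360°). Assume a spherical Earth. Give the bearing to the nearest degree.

Δλ = 141.1534 − -158.8252 = 299.9786°; wrapped into (−180°, 180°]: -60.0214°.
θ = atan2( sin Δλ · cos φ₂ , cos φ₁ · sin φ₂ − sin φ₁ · cos φ₂ · cos Δλ )
  = atan2(-0.86621, -0.25703) = -106.527° → normalised to [0°, 360°): 253.473°.

253°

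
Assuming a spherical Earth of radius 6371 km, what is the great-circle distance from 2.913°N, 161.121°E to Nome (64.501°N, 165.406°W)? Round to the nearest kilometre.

Δλ = -165.406 − 161.121 = -326.527°; wrapped into (−180°, 180°]: 33.473°.
Δφ = 64.501 − 2.913 = 61.588°.
a = sin²(Δφ/2) + cos φ₁ · cos φ₂ · sin²(Δλ/2) = 0.297749.
c = 2·atan2(√a, √(1−a)) = 1.15436 rad → d = 6371·c ≈ 7354.45 km.

7354 km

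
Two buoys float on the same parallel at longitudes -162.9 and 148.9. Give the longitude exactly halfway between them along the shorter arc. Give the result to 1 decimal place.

+173.0°

Signed shortest Δλ from -162.9° to +148.9° is -48.2°.
Midpoint longitude = -162.9° + (-48.2°)/2 = -162.9° − 24.1° = -187.0°.
Normalise into (−180°, 180°]: +173.0°.
(The naïve average (-162.9 + +148.9)/2 = -7.0° is on the wrong side of the globe.)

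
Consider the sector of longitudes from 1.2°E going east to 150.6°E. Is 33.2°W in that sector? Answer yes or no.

No

Band width going east from +1.2° to +150.6°: ((150.6 − 1.2) mod 360) = 149.4°.
Offset of -33.2° east of the west edge: ((-33.2 − 1.2) mod 360) = 325.6°.
325.6° > 149.4° ⇒ outside.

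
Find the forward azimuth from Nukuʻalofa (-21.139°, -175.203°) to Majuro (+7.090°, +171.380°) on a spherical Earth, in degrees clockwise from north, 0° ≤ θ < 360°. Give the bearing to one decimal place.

333.6°

Δλ = 171.380 − -175.203 = 346.583°; wrapped into (−180°, 180°]: -13.417°.
θ = atan2( sin Δλ · cos φ₂ , cos φ₁ · sin φ₂ − sin φ₁ · cos φ₂ · cos Δλ )
  = atan2(-0.23026, 0.46323) = -26.431° → normalised to [0°, 360°): 333.569°.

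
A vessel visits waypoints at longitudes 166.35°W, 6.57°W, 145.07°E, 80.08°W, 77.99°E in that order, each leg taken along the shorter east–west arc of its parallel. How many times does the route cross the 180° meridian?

1

Leg 1: -166.35° → -6.57°, shortest Δλ = 159.78° (east) — does not cross 180°.
Leg 2: -6.57° → +145.07°, shortest Δλ = 151.64° (east) — does not cross 180°.
Leg 3: +145.07° → -80.08°, shortest Δλ = 134.85° (east) — crosses 180°.
Leg 4: -80.08° → +77.99°, shortest Δλ = 158.07° (east) — does not cross 180°.
Total crossings: 1.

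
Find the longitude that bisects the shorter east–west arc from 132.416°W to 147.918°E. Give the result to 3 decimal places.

172.249°W

Signed shortest Δλ from -132.416° to +147.918° is -79.666°.
Midpoint longitude = -132.416° + (-79.666°)/2 = -132.416° − 39.833° = -172.249°.
(The naïve average (-132.416 + +147.918)/2 = 7.751° is on the wrong side of the globe.)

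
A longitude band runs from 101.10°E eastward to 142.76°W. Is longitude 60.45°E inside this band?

No

Band width going east from +101.10° to -142.76°: ((-142.76 − 101.10) mod 360) = 116.14°.
Offset of +60.45° east of the west edge: ((60.45 − 101.10) mod 360) = 319.35°.
319.35° > 116.14° ⇒ outside.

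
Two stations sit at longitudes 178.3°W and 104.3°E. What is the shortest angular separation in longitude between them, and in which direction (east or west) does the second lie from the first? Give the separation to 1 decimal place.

Raw difference: 104.3 − -178.3 = 282.6°.
Normalise into (−180°, 180°]: 282.6° − 360° = -77.4°.
Negative ⇒ the second point lies to the west; separation 77.4°.

77.4° west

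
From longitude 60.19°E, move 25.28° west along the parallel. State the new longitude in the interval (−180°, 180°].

Start at +60.19°; shift −25.28° → +34.91°.
+34.91° already lies in (−180°, 180°].

34.91°E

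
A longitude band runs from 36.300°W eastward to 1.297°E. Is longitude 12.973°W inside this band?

Band width going east from -36.300° to +1.297°: ((1.297 − -36.300) mod 360) = 37.597°.
Offset of -12.973° east of the west edge: ((-12.973 − -36.300) mod 360) = 23.327°.
23.327° ≤ 37.597° ⇒ inside.

Yes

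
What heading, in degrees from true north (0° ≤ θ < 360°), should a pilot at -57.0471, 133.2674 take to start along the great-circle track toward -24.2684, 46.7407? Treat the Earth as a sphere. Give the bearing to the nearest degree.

259°

Δλ = 46.7407 − 133.2674 = -86.5267°.
θ = atan2( sin Δλ · cos φ₂ , cos φ₁ · sin φ₂ − sin φ₁ · cos φ₂ · cos Δλ )
  = atan2(-0.90996, -0.17723) = -101.021° → normalised to [0°, 360°): 258.979°.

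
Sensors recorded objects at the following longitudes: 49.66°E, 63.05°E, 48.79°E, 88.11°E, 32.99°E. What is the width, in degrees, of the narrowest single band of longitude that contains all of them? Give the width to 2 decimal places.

Sort the longitudes: +32.99°, +48.79°, +49.66°, +63.05°, +88.11°.
Eastward gaps between consecutive values (wrapping around): 15.80°, 0.87°, 13.39°, 25.06°, 304.88°.
Largest gap = 304.88° ⇒ minimal covering band is its complement: 360° − 304.88° = 55.12°.
Band runs from +32.99° eastward to +88.11°.

55.12°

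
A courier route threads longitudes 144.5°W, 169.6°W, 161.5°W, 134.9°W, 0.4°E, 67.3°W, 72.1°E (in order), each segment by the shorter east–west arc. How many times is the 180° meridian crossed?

Leg 1: -144.5° → -169.6°, shortest Δλ = -25.1° (west) — does not cross 180°.
Leg 2: -169.6° → -161.5°, shortest Δλ = 8.1° (east) — does not cross 180°.
Leg 3: -161.5° → -134.9°, shortest Δλ = 26.6° (east) — does not cross 180°.
Leg 4: -134.9° → +0.4°, shortest Δλ = 135.3° (east) — does not cross 180°.
Leg 5: +0.4° → -67.3°, shortest Δλ = -67.7° (west) — does not cross 180°.
Leg 6: -67.3° → +72.1°, shortest Δλ = 139.4° (east) — does not cross 180°.
Total crossings: 0.

0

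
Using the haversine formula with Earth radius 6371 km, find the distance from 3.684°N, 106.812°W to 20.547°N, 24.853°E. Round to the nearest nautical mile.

Δλ = 24.853 − -106.812 = 131.665°.
Δφ = 20.547 − 3.684 = 16.863°.
a = sin²(Δφ/2) + cos φ₁ · cos φ₂ · sin²(Δλ/2) = 0.799323.
c = 2·atan2(√a, √(1−a)) = 2.21261 rad → d = 6371·c ≈ 14096.52 km ≈ 7611.51 nmi.

7612 nmi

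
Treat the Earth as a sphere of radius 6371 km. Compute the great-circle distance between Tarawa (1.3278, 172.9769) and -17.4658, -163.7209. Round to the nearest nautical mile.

Δλ = -163.7209 − 172.9769 = -336.6978°; wrapped into (−180°, 180°]: 23.3022°.
Δφ = -17.4658 − 1.3278 = -18.7936°.
a = sin²(Δφ/2) + cos φ₁ · cos φ₂ · sin²(Δλ/2) = 0.065551.
c = 2·atan2(√a, √(1−a)) = 0.51782 rad → d = 6371·c ≈ 3299.06 km ≈ 1781.35 nmi.

1781 nmi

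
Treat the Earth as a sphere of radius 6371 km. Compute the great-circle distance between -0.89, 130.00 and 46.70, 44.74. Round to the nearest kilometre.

9718 km

Δλ = 44.74 − 130.00 = -85.26°.
Δφ = 46.70 − -0.89 = 47.59°.
a = sin²(Δφ/2) + cos φ₁ · cos φ₂ · sin²(Δλ/2) = 0.477320.
c = 2·atan2(√a, √(1−a)) = 1.52542 rad → d = 6371·c ≈ 9718.45 km.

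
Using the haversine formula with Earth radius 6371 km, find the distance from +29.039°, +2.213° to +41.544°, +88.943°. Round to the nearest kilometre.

Δλ = 88.943 − 2.213 = 86.730°.
Δφ = 41.544 − 29.039 = 12.505°.
a = sin²(Δφ/2) + cos φ₁ · cos φ₂ · sin²(Δλ/2) = 0.320378.
c = 2·atan2(√a, √(1−a)) = 1.20334 rad → d = 6371·c ≈ 7666.47 km.

7666 km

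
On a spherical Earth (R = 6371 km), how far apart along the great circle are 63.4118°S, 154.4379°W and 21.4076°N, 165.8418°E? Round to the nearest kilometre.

10045 km

Δλ = 165.8418 − -154.4379 = 320.2797°; wrapped into (−180°, 180°]: -39.7203°.
Δφ = 21.4076 − -63.4118 = 84.8194°.
a = sin²(Δφ/2) + cos φ₁ · cos φ₂ · sin²(Δλ/2) = 0.502945.
c = 2·atan2(√a, √(1−a)) = 1.57669 rad → d = 6371·c ≈ 10045.06 km.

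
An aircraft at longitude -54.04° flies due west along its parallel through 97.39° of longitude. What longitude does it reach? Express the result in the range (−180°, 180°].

-151.43°

Start at -54.04°; shift −97.39° → -151.43°.
-151.43° already lies in (−180°, 180°].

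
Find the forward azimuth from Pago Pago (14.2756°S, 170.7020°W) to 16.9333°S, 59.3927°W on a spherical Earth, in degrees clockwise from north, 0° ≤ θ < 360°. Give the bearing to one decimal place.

Δλ = -59.3927 − -170.7020 = 111.3093°.
θ = atan2( sin Δλ · cos φ₂ , cos φ₁ · sin φ₂ − sin φ₁ · cos φ₂ · cos Δλ )
  = atan2(0.89124, -0.36799) = 112.436° → normalised to [0°, 360°): 112.436°.

112.4°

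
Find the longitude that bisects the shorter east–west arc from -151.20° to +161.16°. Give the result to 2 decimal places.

Signed shortest Δλ from -151.20° to +161.16° is -47.64°.
Midpoint longitude = -151.20° + (-47.64°)/2 = -151.20° − 23.82° = -175.02°.
(The naïve average (-151.20 + +161.16)/2 = 4.98° is on the wrong side of the globe.)

-175.02°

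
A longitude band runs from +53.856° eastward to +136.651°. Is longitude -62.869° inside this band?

No

Band width going east from +53.856° to +136.651°: ((136.651 − 53.856) mod 360) = 82.795°.
Offset of -62.869° east of the west edge: ((-62.869 − 53.856) mod 360) = 243.275°.
243.275° > 82.795° ⇒ outside.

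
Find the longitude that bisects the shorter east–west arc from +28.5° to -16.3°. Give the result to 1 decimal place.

+6.1°

Signed shortest Δλ from +28.5° to -16.3° is -44.8°.
Midpoint longitude = +28.5° + (-44.8°)/2 = +28.5° − 22.4° = +6.1°.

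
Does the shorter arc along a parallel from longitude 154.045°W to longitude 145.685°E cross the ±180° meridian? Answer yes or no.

Yes

Naïve |145.685 − -154.045| = 299.73° > 180°, so the shorter arc goes the other way round — across 180°.
Signed shortest Δλ = ((145.685 − -154.045 + 180) mod 360) − 180 = -60.27°.
Going west by 60.27° from -154.045° passes through 180° before reaching +145.685°.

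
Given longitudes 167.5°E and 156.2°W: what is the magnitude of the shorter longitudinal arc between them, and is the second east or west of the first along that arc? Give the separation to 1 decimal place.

36.3° east

Raw difference: -156.2 − 167.5 = -323.7°.
Normalise into (−180°, 180°]: -323.7° + 360° = 36.3°.
Positive ⇒ the second point lies to the east; separation 36.3°.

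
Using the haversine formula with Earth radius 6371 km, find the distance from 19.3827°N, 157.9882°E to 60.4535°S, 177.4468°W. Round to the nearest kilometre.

Δλ = -177.4468 − 157.9882 = -335.4350°; wrapped into (−180°, 180°]: 24.5650°.
Δφ = -60.4535 − 19.3827 = -79.8362°.
a = sin²(Δφ/2) + cos φ₁ · cos φ₂ · sin²(Δλ/2) = 0.432820.
c = 2·atan2(√a, √(1−a)) = 1.43603 rad → d = 6371·c ≈ 9148.94 km.

9149 km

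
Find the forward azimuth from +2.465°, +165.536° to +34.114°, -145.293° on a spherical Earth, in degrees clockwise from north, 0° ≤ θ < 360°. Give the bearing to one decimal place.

Δλ = -145.293 − 165.536 = -310.829°; wrapped into (−180°, 180°]: 49.171°.
θ = atan2( sin Δλ · cos φ₂ , cos φ₁ · sin φ₂ − sin φ₁ · cos φ₂ · cos Δλ )
  = atan2(0.62646, 0.53704) = 49.395° → normalised to [0°, 360°): 49.395°.

49.4°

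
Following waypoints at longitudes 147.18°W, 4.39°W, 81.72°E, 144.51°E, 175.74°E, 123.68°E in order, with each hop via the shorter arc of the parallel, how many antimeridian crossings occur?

0

Leg 1: -147.18° → -4.39°, shortest Δλ = 142.79° (east) — does not cross 180°.
Leg 2: -4.39° → +81.72°, shortest Δλ = 86.11° (east) — does not cross 180°.
Leg 3: +81.72° → +144.51°, shortest Δλ = 62.79° (east) — does not cross 180°.
Leg 4: +144.51° → +175.74°, shortest Δλ = 31.23° (east) — does not cross 180°.
Leg 5: +175.74° → +123.68°, shortest Δλ = -52.06° (west) — does not cross 180°.
Total crossings: 0.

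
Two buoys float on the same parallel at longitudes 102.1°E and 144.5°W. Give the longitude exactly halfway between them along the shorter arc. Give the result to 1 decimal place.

Signed shortest Δλ from +102.1° to -144.5° is +113.4°.
Midpoint longitude = +102.1° + (+113.4°)/2 = +102.1° + 56.7° = +158.8°.
(The naïve average (+102.1 + -144.5)/2 = -21.2° is on the wrong side of the globe.)

158.8°E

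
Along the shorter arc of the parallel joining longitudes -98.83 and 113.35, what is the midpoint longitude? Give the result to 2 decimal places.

-172.74°

Signed shortest Δλ from -98.83° to +113.35° is -147.82°.
Midpoint longitude = -98.83° + (-147.82°)/2 = -98.83° − 73.91° = -172.74°.
(The naïve average (-98.83 + +113.35)/2 = 7.26° is on the wrong side of the globe.)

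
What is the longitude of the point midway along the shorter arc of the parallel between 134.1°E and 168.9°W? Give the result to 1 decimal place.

162.6°E

Signed shortest Δλ from +134.1° to -168.9° is +57.0°.
Midpoint longitude = +134.1° + (+57.0°)/2 = +134.1° + 28.5° = +162.6°.
(The naïve average (+134.1 + -168.9)/2 = -17.4° is on the wrong side of the globe.)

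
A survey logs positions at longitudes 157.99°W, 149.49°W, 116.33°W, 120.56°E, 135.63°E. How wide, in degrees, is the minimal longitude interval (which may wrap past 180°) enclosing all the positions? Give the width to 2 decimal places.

Sort the longitudes: -157.99°, -149.49°, -116.33°, +120.56°, +135.63°.
Eastward gaps between consecutive values (wrapping around): 8.50°, 33.16°, 236.89°, 15.07°, 66.38°.
Largest gap = 236.89° ⇒ minimal covering band is its complement: 360° − 236.89° = 123.11°.
Band runs from +120.56° eastward to -116.33°, crossing the antimeridian.

123.11°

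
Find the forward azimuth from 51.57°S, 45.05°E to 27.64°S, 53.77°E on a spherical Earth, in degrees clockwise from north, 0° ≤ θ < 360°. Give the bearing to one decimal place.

Δλ = 53.77 − 45.05 = 8.72°.
θ = atan2( sin Δλ · cos φ₂ , cos φ₁ · sin φ₂ − sin φ₁ · cos φ₂ · cos Δλ )
  = atan2(0.13430, 0.39760) = 18.664° → normalised to [0°, 360°): 18.664°.

18.7°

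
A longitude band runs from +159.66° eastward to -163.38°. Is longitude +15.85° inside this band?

Band width going east from +159.66° to -163.38°: ((-163.38 − 159.66) mod 360) = 36.96°.
Offset of +15.85° east of the west edge: ((15.85 − 159.66) mod 360) = 216.19°.
216.19° > 36.96° ⇒ outside.

No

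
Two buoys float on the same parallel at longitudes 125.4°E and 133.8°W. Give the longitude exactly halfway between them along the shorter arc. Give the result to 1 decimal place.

175.8°E

Signed shortest Δλ from +125.4° to -133.8° is +100.8°.
Midpoint longitude = +125.4° + (+100.8°)/2 = +125.4° + 50.4° = +175.8°.
(The naïve average (+125.4 + -133.8)/2 = -4.2° is on the wrong side of the globe.)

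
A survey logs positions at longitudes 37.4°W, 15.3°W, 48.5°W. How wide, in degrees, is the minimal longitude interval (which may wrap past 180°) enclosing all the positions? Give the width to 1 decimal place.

33.2°

Sort the longitudes: -48.5°, -37.4°, -15.3°.
Eastward gaps between consecutive values (wrapping around): 11.1°, 22.1°, 326.8°.
Largest gap = 326.8° ⇒ minimal covering band is its complement: 360° − 326.8° = 33.2°.
Band runs from -48.5° eastward to -15.3°.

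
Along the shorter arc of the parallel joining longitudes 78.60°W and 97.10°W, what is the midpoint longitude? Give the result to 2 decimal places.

87.85°W

Signed shortest Δλ from -78.60° to -97.10° is -18.50°.
Midpoint longitude = -78.60° + (-18.50°)/2 = -78.60° − 9.25° = -87.85°.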